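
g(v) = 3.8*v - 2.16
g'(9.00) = 3.80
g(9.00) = 32.04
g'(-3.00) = 3.80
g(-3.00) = -13.56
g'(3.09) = 3.80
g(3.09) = 9.58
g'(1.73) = 3.80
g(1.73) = 4.41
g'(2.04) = 3.80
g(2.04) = 5.59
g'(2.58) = 3.80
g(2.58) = 7.64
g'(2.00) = 3.80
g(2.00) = 5.44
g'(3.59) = 3.80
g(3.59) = 11.48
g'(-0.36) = 3.80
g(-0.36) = -3.53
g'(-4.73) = 3.80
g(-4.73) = -20.13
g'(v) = 3.80000000000000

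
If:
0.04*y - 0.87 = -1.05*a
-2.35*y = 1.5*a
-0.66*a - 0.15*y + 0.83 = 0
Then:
No Solution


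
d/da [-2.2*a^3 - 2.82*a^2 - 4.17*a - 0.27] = -6.6*a^2 - 5.64*a - 4.17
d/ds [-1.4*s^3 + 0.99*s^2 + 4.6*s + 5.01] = -4.2*s^2 + 1.98*s + 4.6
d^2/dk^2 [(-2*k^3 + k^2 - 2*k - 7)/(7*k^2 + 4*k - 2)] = 6*(-62*k^3 - 313*k^2 - 232*k - 74)/(343*k^6 + 588*k^5 + 42*k^4 - 272*k^3 - 12*k^2 + 48*k - 8)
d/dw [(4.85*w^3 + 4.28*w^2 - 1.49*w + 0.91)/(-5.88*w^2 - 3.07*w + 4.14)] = (-28.518*w^4 - 29.779*w^3 + 38.3362*w^2 + 46.14*w - 3.3749)/(34.5744*w^4 + 36.1032*w^3 - 39.2615*w^2 - 25.4196*w + 17.1396)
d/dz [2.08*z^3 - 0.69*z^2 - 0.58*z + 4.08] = 6.24*z^2 - 1.38*z - 0.58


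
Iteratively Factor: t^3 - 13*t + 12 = (t + 4)*(t^2 - 4*t + 3) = (t - 3)*(t + 4)*(t - 1)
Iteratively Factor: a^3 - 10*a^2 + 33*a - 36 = (a - 4)*(a^2 - 6*a + 9) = (a - 4)*(a - 3)*(a - 3)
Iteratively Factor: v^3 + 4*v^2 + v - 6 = (v + 2)*(v^2 + 2*v - 3) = (v + 2)*(v + 3)*(v - 1)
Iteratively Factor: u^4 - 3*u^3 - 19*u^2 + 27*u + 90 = (u - 3)*(u^3 - 19*u - 30) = (u - 5)*(u - 3)*(u^2 + 5*u + 6) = (u - 5)*(u - 3)*(u + 2)*(u + 3)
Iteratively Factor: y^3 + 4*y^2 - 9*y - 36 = (y - 3)*(y^2 + 7*y + 12) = (y - 3)*(y + 3)*(y + 4)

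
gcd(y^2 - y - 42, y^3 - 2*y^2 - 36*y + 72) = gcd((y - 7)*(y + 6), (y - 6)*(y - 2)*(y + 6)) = y + 6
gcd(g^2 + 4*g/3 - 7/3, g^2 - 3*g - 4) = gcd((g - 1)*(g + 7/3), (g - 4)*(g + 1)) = 1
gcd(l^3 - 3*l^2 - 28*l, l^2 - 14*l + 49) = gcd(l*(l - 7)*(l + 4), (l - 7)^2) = l - 7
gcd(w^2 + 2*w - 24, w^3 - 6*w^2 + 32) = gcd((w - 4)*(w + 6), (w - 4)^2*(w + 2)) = w - 4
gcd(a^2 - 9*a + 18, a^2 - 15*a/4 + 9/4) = a - 3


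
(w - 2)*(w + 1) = w^2 - w - 2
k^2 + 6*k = k*(k + 6)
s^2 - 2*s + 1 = (s - 1)^2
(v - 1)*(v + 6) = v^2 + 5*v - 6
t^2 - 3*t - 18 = (t - 6)*(t + 3)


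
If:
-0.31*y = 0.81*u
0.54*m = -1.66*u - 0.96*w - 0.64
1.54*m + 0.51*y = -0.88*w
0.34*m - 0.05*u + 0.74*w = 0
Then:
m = -0.39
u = -0.35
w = 0.16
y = 0.91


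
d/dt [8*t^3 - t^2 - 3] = 2*t*(12*t - 1)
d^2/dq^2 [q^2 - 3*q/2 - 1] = 2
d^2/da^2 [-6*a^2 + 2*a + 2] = -12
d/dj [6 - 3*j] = -3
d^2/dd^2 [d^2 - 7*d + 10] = 2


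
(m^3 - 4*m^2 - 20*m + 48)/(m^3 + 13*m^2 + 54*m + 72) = (m^2 - 8*m + 12)/(m^2 + 9*m + 18)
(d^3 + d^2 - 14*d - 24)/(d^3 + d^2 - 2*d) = (d^2 - d - 12)/(d*(d - 1))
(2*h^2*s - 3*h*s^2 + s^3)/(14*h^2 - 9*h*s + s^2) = s*(-h + s)/(-7*h + s)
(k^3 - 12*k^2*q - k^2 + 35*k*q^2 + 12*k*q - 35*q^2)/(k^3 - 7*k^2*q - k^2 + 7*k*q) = (k - 5*q)/k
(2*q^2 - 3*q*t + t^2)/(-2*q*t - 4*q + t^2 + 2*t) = (-q + t)/(t + 2)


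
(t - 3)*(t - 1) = t^2 - 4*t + 3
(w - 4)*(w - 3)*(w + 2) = w^3 - 5*w^2 - 2*w + 24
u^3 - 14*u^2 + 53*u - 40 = (u - 8)*(u - 5)*(u - 1)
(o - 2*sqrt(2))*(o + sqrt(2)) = o^2 - sqrt(2)*o - 4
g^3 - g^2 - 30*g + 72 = (g - 4)*(g - 3)*(g + 6)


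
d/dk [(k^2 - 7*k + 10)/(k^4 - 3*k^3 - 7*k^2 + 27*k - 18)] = 2*(-k^3 + 8*k^2 - 5*k - 18)/(k^6 - 2*k^5 - 17*k^4 + 36*k^3 + 63*k^2 - 162*k + 81)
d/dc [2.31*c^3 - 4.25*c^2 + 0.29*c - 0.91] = 6.93*c^2 - 8.5*c + 0.29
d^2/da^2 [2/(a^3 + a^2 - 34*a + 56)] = 4*(-(3*a + 1)*(a^3 + a^2 - 34*a + 56) + (3*a^2 + 2*a - 34)^2)/(a^3 + a^2 - 34*a + 56)^3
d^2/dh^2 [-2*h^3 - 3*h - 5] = -12*h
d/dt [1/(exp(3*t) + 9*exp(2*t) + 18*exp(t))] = 3*(-exp(2*t) - 6*exp(t) - 6)*exp(-t)/(exp(2*t) + 9*exp(t) + 18)^2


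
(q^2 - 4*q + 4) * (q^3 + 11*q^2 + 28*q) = q^5 + 7*q^4 - 12*q^3 - 68*q^2 + 112*q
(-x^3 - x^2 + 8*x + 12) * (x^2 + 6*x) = -x^5 - 7*x^4 + 2*x^3 + 60*x^2 + 72*x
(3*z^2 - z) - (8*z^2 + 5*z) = -5*z^2 - 6*z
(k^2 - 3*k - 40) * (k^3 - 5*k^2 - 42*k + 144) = k^5 - 8*k^4 - 67*k^3 + 470*k^2 + 1248*k - 5760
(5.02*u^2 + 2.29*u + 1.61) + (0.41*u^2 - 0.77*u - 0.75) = 5.43*u^2 + 1.52*u + 0.86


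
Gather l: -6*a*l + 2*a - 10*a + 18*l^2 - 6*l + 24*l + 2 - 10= -8*a + 18*l^2 + l*(18 - 6*a) - 8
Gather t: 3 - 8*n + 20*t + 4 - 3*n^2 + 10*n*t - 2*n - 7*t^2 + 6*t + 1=-3*n^2 - 10*n - 7*t^2 + t*(10*n + 26) + 8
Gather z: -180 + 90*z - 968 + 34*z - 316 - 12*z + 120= 112*z - 1344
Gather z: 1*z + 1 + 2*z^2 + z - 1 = 2*z^2 + 2*z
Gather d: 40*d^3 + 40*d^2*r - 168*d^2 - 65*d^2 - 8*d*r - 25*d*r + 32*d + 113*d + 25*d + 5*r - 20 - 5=40*d^3 + d^2*(40*r - 233) + d*(170 - 33*r) + 5*r - 25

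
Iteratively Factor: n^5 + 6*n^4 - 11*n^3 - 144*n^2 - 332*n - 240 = (n + 2)*(n^4 + 4*n^3 - 19*n^2 - 106*n - 120) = (n - 5)*(n + 2)*(n^3 + 9*n^2 + 26*n + 24) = (n - 5)*(n + 2)*(n + 4)*(n^2 + 5*n + 6) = (n - 5)*(n + 2)*(n + 3)*(n + 4)*(n + 2)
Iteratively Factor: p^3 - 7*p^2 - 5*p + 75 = (p - 5)*(p^2 - 2*p - 15) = (p - 5)^2*(p + 3)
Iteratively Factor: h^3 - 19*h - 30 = (h + 3)*(h^2 - 3*h - 10) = (h + 2)*(h + 3)*(h - 5)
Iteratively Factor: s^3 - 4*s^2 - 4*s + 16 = (s - 4)*(s^2 - 4) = (s - 4)*(s - 2)*(s + 2)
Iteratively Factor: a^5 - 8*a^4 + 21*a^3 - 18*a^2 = (a - 2)*(a^4 - 6*a^3 + 9*a^2) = (a - 3)*(a - 2)*(a^3 - 3*a^2) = a*(a - 3)*(a - 2)*(a^2 - 3*a) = a^2*(a - 3)*(a - 2)*(a - 3)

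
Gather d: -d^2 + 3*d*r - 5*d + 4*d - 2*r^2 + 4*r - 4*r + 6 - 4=-d^2 + d*(3*r - 1) - 2*r^2 + 2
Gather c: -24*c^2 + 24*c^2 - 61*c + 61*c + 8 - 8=0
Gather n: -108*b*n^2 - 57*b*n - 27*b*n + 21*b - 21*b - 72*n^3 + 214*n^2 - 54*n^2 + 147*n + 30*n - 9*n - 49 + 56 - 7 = -72*n^3 + n^2*(160 - 108*b) + n*(168 - 84*b)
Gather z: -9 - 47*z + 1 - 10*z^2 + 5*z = -10*z^2 - 42*z - 8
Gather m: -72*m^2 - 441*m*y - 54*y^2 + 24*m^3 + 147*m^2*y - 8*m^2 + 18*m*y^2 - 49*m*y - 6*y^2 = 24*m^3 + m^2*(147*y - 80) + m*(18*y^2 - 490*y) - 60*y^2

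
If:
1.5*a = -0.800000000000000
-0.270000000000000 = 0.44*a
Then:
No Solution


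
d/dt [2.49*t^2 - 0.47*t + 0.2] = 4.98*t - 0.47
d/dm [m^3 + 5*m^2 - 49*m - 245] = 3*m^2 + 10*m - 49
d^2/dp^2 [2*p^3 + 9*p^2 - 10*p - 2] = 12*p + 18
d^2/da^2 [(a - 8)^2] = 2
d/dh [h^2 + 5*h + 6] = 2*h + 5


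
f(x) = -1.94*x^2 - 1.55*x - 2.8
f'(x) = -3.88*x - 1.55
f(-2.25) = -9.13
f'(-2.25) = 7.18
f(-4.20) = -30.51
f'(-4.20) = 14.75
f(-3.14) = -17.06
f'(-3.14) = 10.63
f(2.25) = -16.11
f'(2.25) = -10.28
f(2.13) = -14.90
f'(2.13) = -9.81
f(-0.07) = -2.70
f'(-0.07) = -1.28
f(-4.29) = -31.85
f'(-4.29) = 15.10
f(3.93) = -38.85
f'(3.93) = -16.80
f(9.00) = -173.89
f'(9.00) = -36.47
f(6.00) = -81.94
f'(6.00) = -24.83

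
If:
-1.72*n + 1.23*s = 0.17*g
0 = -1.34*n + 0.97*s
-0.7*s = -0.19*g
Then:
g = 0.00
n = 0.00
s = 0.00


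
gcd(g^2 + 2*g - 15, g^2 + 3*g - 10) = g + 5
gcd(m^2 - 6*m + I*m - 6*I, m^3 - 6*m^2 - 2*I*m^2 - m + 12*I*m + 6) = m - 6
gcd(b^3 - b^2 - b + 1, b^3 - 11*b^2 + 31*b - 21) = b - 1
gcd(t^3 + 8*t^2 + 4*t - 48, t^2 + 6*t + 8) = t + 4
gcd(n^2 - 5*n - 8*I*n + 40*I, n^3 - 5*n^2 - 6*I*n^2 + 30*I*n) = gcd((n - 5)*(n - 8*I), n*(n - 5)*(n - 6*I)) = n - 5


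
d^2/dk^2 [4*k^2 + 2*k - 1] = 8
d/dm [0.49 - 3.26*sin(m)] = -3.26*cos(m)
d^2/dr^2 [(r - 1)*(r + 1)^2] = 6*r + 2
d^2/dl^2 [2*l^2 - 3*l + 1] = 4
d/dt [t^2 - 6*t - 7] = 2*t - 6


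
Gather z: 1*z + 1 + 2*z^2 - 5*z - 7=2*z^2 - 4*z - 6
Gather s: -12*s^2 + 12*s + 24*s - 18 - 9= -12*s^2 + 36*s - 27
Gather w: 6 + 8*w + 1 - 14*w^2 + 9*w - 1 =-14*w^2 + 17*w + 6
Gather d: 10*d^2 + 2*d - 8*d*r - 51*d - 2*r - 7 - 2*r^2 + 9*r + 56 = 10*d^2 + d*(-8*r - 49) - 2*r^2 + 7*r + 49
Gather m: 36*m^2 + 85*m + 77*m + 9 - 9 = 36*m^2 + 162*m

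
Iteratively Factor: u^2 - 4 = (u + 2)*(u - 2)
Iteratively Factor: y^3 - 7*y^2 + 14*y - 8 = (y - 2)*(y^2 - 5*y + 4) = (y - 2)*(y - 1)*(y - 4)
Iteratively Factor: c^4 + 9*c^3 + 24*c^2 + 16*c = (c + 4)*(c^3 + 5*c^2 + 4*c) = (c + 1)*(c + 4)*(c^2 + 4*c) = c*(c + 1)*(c + 4)*(c + 4)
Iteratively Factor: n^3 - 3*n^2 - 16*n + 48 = (n - 4)*(n^2 + n - 12) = (n - 4)*(n + 4)*(n - 3)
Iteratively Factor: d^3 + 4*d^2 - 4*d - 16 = (d + 4)*(d^2 - 4) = (d - 2)*(d + 4)*(d + 2)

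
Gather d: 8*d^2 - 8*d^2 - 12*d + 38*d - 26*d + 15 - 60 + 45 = 0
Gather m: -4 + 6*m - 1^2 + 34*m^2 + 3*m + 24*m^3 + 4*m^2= 24*m^3 + 38*m^2 + 9*m - 5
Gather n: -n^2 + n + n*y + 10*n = -n^2 + n*(y + 11)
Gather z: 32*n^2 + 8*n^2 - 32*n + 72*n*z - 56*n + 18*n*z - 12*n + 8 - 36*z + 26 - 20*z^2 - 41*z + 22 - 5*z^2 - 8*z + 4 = 40*n^2 - 100*n - 25*z^2 + z*(90*n - 85) + 60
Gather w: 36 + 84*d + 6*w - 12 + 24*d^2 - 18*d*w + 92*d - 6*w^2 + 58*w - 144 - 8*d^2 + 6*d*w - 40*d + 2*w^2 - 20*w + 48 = 16*d^2 + 136*d - 4*w^2 + w*(44 - 12*d) - 72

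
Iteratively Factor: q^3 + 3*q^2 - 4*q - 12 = (q + 2)*(q^2 + q - 6) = (q + 2)*(q + 3)*(q - 2)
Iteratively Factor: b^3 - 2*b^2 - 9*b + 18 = (b - 2)*(b^2 - 9) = (b - 3)*(b - 2)*(b + 3)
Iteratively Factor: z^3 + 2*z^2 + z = (z + 1)*(z^2 + z) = (z + 1)^2*(z)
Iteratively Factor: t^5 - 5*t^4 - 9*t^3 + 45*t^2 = (t)*(t^4 - 5*t^3 - 9*t^2 + 45*t) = t*(t - 3)*(t^3 - 2*t^2 - 15*t) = t*(t - 3)*(t + 3)*(t^2 - 5*t) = t^2*(t - 3)*(t + 3)*(t - 5)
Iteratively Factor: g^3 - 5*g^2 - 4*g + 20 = (g + 2)*(g^2 - 7*g + 10) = (g - 5)*(g + 2)*(g - 2)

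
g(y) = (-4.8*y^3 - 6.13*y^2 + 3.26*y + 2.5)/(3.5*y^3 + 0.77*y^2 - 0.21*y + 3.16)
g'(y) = (-14.4*y^2 - 12.26*y + 3.26)/(3.5*y^3 + 0.77*y^2 - 0.21*y + 3.16) + (-10.5*y^2 - 1.54*y + 0.21)*(-4.8*y^3 - 6.13*y^2 + 3.26*y + 2.5)/(3.5*y^3 + 0.77*y^2 - 0.21*y + 3.16)^2 = (7.105427357601e-15*y^5 + 17.759*y^4 - 20.804*y^3 - 72.9769*y^2 - 42.5916*y + 10.8266)/(12.25*y^6 + 5.39*y^5 - 0.8771*y^4 + 21.7966*y^3 + 4.9105*y^2 - 1.3272*y + 9.9856)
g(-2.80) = -0.76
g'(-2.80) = 0.25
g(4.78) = -1.61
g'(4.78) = 0.03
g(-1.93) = -0.42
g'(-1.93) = 0.62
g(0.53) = 0.47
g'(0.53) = -2.37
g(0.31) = 0.85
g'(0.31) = -0.92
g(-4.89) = -1.04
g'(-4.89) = 0.07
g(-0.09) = 0.68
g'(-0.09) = 1.39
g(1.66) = -1.48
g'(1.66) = -0.50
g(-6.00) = -1.10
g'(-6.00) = 0.05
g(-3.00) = -0.80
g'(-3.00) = 0.21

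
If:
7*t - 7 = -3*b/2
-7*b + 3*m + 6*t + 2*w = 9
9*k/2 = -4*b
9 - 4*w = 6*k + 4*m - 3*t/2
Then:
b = 14/13 - 112*w/507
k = 896*w/4563 - 112/117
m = 155/39 - 1942*w/1521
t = 8*w/169 + 10/13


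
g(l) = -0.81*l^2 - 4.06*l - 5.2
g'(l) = -1.62*l - 4.06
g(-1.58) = -0.81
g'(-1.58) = -1.50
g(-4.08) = -2.12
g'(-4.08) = 2.55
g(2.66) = -21.73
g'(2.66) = -8.37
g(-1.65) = -0.71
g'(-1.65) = -1.39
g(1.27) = -11.66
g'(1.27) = -6.12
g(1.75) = -14.79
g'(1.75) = -6.90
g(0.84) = -9.18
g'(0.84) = -5.42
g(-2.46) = -0.11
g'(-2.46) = -0.07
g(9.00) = -107.35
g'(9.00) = -18.64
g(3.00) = -24.67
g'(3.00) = -8.92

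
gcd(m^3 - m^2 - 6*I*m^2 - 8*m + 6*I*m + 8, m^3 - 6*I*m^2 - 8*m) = m^2 - 6*I*m - 8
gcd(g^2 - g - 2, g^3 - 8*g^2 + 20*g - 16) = g - 2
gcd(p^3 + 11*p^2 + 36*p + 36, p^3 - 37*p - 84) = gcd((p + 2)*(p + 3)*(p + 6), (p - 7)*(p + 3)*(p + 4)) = p + 3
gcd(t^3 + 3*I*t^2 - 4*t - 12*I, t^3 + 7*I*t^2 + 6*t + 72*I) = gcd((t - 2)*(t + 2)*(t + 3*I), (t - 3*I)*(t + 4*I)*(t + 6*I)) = 1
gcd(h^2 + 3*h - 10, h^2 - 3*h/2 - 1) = h - 2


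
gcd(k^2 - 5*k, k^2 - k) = k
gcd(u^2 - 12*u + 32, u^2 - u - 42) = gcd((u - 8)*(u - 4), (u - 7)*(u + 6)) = 1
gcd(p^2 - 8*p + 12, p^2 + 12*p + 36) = 1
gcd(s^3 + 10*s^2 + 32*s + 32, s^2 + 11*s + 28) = s + 4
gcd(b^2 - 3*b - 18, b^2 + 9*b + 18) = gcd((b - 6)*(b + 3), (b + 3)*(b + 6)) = b + 3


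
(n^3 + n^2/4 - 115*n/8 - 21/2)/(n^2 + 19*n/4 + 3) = (n^2 - n/2 - 14)/(n + 4)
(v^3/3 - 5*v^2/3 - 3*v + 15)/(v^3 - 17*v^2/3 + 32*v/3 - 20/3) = (v^3 - 5*v^2 - 9*v + 45)/(3*v^3 - 17*v^2 + 32*v - 20)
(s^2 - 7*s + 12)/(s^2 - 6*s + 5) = (s^2 - 7*s + 12)/(s^2 - 6*s + 5)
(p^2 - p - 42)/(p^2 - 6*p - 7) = (p + 6)/(p + 1)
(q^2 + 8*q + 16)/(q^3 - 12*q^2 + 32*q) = (q^2 + 8*q + 16)/(q*(q^2 - 12*q + 32))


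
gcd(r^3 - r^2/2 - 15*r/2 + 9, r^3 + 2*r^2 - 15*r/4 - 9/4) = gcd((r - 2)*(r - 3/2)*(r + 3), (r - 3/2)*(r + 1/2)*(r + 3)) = r^2 + 3*r/2 - 9/2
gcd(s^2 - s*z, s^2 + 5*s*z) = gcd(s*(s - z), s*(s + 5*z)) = s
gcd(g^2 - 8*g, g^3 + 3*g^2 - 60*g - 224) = g - 8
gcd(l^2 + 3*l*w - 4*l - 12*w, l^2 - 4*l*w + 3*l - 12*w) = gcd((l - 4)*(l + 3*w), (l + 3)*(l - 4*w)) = 1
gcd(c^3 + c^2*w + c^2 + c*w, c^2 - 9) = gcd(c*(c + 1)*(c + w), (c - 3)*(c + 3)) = 1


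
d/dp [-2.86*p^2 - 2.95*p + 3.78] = -5.72*p - 2.95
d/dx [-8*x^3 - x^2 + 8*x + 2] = -24*x^2 - 2*x + 8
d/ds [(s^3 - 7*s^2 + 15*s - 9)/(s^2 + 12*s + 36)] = (s^3 + 18*s^2 - 99*s + 108)/(s^3 + 18*s^2 + 108*s + 216)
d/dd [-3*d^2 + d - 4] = 1 - 6*d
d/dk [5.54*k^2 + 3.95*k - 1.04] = 11.08*k + 3.95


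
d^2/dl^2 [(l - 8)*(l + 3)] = 2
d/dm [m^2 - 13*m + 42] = 2*m - 13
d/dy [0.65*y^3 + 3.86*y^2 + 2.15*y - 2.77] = 1.95*y^2 + 7.72*y + 2.15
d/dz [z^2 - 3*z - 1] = 2*z - 3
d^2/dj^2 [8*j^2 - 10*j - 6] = 16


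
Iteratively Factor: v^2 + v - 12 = (v + 4)*(v - 3)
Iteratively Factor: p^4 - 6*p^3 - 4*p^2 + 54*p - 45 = (p - 1)*(p^3 - 5*p^2 - 9*p + 45) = (p - 1)*(p + 3)*(p^2 - 8*p + 15) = (p - 5)*(p - 1)*(p + 3)*(p - 3)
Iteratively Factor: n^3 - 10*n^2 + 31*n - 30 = (n - 2)*(n^2 - 8*n + 15) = (n - 5)*(n - 2)*(n - 3)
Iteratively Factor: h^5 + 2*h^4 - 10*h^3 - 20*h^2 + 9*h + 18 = (h + 2)*(h^4 - 10*h^2 + 9) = (h - 1)*(h + 2)*(h^3 + h^2 - 9*h - 9) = (h - 1)*(h + 1)*(h + 2)*(h^2 - 9) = (h - 1)*(h + 1)*(h + 2)*(h + 3)*(h - 3)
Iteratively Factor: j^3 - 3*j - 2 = (j + 1)*(j^2 - j - 2) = (j - 2)*(j + 1)*(j + 1)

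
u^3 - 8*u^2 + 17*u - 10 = (u - 5)*(u - 2)*(u - 1)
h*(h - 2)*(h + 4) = h^3 + 2*h^2 - 8*h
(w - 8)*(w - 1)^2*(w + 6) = w^4 - 4*w^3 - 43*w^2 + 94*w - 48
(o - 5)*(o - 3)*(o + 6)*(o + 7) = o^4 + 5*o^3 - 47*o^2 - 141*o + 630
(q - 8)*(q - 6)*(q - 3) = q^3 - 17*q^2 + 90*q - 144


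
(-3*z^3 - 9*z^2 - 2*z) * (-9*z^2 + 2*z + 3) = 27*z^5 + 75*z^4 - 9*z^3 - 31*z^2 - 6*z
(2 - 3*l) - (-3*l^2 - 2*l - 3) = 3*l^2 - l + 5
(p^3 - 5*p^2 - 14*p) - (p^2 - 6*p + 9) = p^3 - 6*p^2 - 8*p - 9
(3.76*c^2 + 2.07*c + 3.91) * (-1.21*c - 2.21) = -4.5496*c^3 - 10.8143*c^2 - 9.3058*c - 8.6411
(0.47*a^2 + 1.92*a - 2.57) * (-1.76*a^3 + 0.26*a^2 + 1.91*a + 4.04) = -0.8272*a^5 - 3.257*a^4 + 5.9201*a^3 + 4.8978*a^2 + 2.8481*a - 10.3828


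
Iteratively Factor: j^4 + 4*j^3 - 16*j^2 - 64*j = (j)*(j^3 + 4*j^2 - 16*j - 64) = j*(j + 4)*(j^2 - 16) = j*(j + 4)^2*(j - 4)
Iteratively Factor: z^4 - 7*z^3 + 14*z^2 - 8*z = (z - 2)*(z^3 - 5*z^2 + 4*z) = z*(z - 2)*(z^2 - 5*z + 4) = z*(z - 4)*(z - 2)*(z - 1)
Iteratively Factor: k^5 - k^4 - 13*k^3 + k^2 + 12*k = (k - 4)*(k^4 + 3*k^3 - k^2 - 3*k) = (k - 4)*(k - 1)*(k^3 + 4*k^2 + 3*k) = (k - 4)*(k - 1)*(k + 1)*(k^2 + 3*k) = (k - 4)*(k - 1)*(k + 1)*(k + 3)*(k)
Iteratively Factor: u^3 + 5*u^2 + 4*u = (u)*(u^2 + 5*u + 4) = u*(u + 1)*(u + 4)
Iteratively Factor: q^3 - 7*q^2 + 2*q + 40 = (q - 4)*(q^2 - 3*q - 10) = (q - 4)*(q + 2)*(q - 5)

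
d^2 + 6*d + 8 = (d + 2)*(d + 4)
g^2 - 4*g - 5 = (g - 5)*(g + 1)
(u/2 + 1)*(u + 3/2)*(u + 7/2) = u^3/2 + 7*u^2/2 + 61*u/8 + 21/4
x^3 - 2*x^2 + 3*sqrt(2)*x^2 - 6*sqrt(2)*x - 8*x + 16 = (x - 2)*(x - sqrt(2))*(x + 4*sqrt(2))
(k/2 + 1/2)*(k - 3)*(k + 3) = k^3/2 + k^2/2 - 9*k/2 - 9/2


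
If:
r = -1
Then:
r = -1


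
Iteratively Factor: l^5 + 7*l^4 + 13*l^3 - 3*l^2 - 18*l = (l + 3)*(l^4 + 4*l^3 + l^2 - 6*l) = (l + 3)^2*(l^3 + l^2 - 2*l) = l*(l + 3)^2*(l^2 + l - 2) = l*(l + 2)*(l + 3)^2*(l - 1)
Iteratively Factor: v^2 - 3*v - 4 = (v + 1)*(v - 4)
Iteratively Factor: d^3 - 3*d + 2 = (d - 1)*(d^2 + d - 2) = (d - 1)^2*(d + 2)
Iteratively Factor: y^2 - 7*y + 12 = (y - 3)*(y - 4)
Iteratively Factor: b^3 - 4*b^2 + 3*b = (b - 1)*(b^2 - 3*b) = b*(b - 1)*(b - 3)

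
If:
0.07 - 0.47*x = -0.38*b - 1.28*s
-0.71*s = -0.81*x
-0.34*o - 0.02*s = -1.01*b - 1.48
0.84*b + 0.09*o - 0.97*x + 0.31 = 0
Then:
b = -0.52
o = 2.80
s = 0.15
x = 0.13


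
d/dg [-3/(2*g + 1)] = 6/(2*g + 1)^2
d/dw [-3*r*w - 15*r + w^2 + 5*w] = -3*r + 2*w + 5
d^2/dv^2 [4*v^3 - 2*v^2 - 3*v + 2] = 24*v - 4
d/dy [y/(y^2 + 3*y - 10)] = (y^2 - y*(2*y + 3) + 3*y - 10)/(y^2 + 3*y - 10)^2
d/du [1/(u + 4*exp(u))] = (-4*exp(u) - 1)/(u + 4*exp(u))^2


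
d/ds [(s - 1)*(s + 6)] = 2*s + 5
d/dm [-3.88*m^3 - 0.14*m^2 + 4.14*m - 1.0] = -11.64*m^2 - 0.28*m + 4.14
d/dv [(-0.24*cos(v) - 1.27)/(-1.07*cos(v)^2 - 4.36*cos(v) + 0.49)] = (0.2568*cos(v)^2 + 2.7178*cos(v) + 5.6548)*sin(v)/(1.1449*cos(v)^4 + 9.3304*cos(v)^3 + 17.961*cos(v)^2 - 4.2728*cos(v) + 0.2401)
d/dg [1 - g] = -1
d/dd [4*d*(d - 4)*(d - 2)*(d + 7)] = 16*d^3 + 12*d^2 - 272*d + 224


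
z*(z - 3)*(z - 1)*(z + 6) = z^4 + 2*z^3 - 21*z^2 + 18*z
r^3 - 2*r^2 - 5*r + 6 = (r - 3)*(r - 1)*(r + 2)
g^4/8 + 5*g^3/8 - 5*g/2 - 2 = (g/4 + 1)*(g/2 + 1/2)*(g - 2)*(g + 2)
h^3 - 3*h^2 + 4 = (h - 2)^2*(h + 1)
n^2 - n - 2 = (n - 2)*(n + 1)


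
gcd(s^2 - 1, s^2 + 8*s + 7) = s + 1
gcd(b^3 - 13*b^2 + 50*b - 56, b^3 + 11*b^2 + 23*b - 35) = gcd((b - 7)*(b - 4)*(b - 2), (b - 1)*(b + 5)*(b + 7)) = 1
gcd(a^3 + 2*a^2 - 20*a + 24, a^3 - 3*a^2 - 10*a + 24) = a - 2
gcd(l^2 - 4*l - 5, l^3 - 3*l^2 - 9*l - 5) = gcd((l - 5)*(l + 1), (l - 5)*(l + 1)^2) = l^2 - 4*l - 5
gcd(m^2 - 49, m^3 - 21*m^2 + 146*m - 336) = m - 7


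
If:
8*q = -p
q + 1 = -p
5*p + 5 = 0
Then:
No Solution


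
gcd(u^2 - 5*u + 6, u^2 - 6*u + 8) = u - 2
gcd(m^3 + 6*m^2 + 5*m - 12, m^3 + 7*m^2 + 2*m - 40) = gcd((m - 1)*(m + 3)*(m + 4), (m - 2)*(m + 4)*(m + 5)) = m + 4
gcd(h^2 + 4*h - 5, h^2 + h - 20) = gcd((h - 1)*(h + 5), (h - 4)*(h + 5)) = h + 5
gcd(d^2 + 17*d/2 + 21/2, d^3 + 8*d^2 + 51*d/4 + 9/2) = d + 3/2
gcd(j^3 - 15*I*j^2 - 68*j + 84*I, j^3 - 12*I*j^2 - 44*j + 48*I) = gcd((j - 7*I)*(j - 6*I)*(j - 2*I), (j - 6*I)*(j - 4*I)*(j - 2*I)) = j^2 - 8*I*j - 12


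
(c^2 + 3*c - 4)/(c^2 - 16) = (c - 1)/(c - 4)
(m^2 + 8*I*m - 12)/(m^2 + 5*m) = (m^2 + 8*I*m - 12)/(m*(m + 5))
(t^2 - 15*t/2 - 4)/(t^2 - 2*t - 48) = (t + 1/2)/(t + 6)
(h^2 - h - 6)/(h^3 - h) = (h^2 - h - 6)/(h^3 - h)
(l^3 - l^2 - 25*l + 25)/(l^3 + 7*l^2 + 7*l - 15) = (l - 5)/(l + 3)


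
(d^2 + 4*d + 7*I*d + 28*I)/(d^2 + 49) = (d + 4)/(d - 7*I)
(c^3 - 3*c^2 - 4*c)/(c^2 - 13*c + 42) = c*(c^2 - 3*c - 4)/(c^2 - 13*c + 42)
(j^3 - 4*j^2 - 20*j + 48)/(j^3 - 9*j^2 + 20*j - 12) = (j + 4)/(j - 1)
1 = 1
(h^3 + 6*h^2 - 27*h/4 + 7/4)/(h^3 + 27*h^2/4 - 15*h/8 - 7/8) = 2*(2*h - 1)/(4*h + 1)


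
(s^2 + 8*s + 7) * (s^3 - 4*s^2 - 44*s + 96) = s^5 + 4*s^4 - 69*s^3 - 284*s^2 + 460*s + 672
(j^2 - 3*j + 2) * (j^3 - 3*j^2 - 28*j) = j^5 - 6*j^4 - 17*j^3 + 78*j^2 - 56*j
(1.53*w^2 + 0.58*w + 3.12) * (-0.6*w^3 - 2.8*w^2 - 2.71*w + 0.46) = -0.918*w^5 - 4.632*w^4 - 7.6423*w^3 - 9.604*w^2 - 8.1884*w + 1.4352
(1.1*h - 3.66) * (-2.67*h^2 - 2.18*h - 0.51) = -2.937*h^3 + 7.3742*h^2 + 7.4178*h + 1.8666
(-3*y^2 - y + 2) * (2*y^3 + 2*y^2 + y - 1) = -6*y^5 - 8*y^4 - y^3 + 6*y^2 + 3*y - 2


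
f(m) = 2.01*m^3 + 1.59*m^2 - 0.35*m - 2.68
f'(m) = 6.03*m^2 + 3.18*m - 0.35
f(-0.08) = -2.64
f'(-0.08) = -0.57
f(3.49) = 100.91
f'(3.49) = 84.19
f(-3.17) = -49.62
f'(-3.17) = 50.16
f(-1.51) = -5.45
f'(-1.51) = 8.60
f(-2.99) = -41.15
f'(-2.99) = 44.05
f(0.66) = -1.64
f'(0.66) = 4.38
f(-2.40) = -20.47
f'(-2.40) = 26.75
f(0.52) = -2.15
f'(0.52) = 2.93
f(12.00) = 3695.36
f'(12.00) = 906.13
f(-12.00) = -3242.80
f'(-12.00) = 829.81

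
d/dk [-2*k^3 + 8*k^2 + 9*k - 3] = -6*k^2 + 16*k + 9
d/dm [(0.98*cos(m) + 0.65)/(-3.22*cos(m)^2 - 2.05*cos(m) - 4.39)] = (-3.1556*cos(m)^2 - 4.186*cos(m) + 2.9697)*sin(m)/(10.3684*cos(m)^4 + 13.202*cos(m)^3 + 32.4741*cos(m)^2 + 17.999*cos(m) + 19.2721)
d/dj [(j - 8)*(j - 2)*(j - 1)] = 3*j^2 - 22*j + 26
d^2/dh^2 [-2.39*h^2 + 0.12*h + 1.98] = -4.78000000000000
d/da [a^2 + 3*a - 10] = 2*a + 3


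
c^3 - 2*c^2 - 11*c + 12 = (c - 4)*(c - 1)*(c + 3)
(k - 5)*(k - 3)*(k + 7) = k^3 - k^2 - 41*k + 105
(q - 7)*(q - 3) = q^2 - 10*q + 21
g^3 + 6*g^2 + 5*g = g*(g + 1)*(g + 5)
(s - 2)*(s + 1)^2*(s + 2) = s^4 + 2*s^3 - 3*s^2 - 8*s - 4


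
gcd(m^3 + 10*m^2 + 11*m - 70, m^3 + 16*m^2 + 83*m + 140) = m^2 + 12*m + 35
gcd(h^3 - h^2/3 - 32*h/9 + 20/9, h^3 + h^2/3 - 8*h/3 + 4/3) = h^2 + 4*h/3 - 4/3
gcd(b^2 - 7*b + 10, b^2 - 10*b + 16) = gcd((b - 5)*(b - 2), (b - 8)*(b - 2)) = b - 2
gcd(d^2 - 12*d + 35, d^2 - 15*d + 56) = d - 7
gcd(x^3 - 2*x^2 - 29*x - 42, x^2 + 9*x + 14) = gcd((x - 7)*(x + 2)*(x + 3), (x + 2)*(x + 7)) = x + 2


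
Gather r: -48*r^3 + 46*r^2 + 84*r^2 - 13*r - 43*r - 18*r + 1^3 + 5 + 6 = -48*r^3 + 130*r^2 - 74*r + 12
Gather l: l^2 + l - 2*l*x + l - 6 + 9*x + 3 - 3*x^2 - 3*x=l^2 + l*(2 - 2*x) - 3*x^2 + 6*x - 3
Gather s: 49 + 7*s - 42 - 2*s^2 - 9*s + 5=-2*s^2 - 2*s + 12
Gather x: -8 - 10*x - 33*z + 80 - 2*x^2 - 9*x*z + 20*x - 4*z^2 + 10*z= -2*x^2 + x*(10 - 9*z) - 4*z^2 - 23*z + 72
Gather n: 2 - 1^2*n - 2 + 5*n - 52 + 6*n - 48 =10*n - 100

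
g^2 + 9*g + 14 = (g + 2)*(g + 7)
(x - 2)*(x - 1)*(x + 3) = x^3 - 7*x + 6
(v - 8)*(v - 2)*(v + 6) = v^3 - 4*v^2 - 44*v + 96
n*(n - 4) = n^2 - 4*n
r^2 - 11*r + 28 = (r - 7)*(r - 4)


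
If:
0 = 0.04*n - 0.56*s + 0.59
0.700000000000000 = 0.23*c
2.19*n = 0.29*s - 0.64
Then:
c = 3.04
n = -0.15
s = 1.04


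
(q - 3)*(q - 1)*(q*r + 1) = q^3*r - 4*q^2*r + q^2 + 3*q*r - 4*q + 3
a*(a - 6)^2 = a^3 - 12*a^2 + 36*a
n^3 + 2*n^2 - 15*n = n*(n - 3)*(n + 5)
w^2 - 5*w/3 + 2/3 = (w - 1)*(w - 2/3)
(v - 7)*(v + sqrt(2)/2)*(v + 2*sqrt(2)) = v^3 - 7*v^2 + 5*sqrt(2)*v^2/2 - 35*sqrt(2)*v/2 + 2*v - 14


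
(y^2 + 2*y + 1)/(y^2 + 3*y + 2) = (y + 1)/(y + 2)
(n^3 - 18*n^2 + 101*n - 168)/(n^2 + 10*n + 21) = (n^3 - 18*n^2 + 101*n - 168)/(n^2 + 10*n + 21)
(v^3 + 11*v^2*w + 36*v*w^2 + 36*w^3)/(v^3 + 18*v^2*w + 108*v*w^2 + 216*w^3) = (v^2 + 5*v*w + 6*w^2)/(v^2 + 12*v*w + 36*w^2)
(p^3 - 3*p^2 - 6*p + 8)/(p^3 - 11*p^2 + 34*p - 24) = (p + 2)/(p - 6)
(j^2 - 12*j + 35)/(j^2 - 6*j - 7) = (j - 5)/(j + 1)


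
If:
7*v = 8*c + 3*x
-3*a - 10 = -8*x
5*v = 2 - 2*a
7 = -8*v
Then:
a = 51/16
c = -1723/1024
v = -7/8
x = 313/128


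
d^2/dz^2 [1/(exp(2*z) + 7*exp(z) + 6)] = (2*(2*exp(z) + 7)^2*exp(z) - (4*exp(z) + 7)*(exp(2*z) + 7*exp(z) + 6))*exp(z)/(exp(2*z) + 7*exp(z) + 6)^3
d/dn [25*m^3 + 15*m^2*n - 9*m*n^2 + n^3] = 15*m^2 - 18*m*n + 3*n^2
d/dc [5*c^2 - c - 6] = 10*c - 1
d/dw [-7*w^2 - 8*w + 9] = -14*w - 8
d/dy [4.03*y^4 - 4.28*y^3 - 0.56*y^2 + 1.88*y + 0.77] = 16.12*y^3 - 12.84*y^2 - 1.12*y + 1.88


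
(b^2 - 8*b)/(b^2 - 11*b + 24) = b/(b - 3)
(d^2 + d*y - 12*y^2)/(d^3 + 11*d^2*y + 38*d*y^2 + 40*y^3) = (d - 3*y)/(d^2 + 7*d*y + 10*y^2)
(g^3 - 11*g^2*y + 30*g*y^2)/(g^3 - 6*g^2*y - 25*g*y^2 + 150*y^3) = g/(g + 5*y)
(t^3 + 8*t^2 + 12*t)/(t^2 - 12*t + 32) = t*(t^2 + 8*t + 12)/(t^2 - 12*t + 32)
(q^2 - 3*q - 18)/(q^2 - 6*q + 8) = (q^2 - 3*q - 18)/(q^2 - 6*q + 8)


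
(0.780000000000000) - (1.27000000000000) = -0.490000000000000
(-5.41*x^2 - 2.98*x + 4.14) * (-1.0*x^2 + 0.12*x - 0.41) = 5.41*x^4 + 2.3308*x^3 - 2.2795*x^2 + 1.7186*x - 1.6974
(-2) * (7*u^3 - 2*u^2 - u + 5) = -14*u^3 + 4*u^2 + 2*u - 10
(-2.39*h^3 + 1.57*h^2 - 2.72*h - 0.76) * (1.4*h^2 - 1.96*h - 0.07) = -3.346*h^5 + 6.8824*h^4 - 6.7179*h^3 + 4.1573*h^2 + 1.68*h + 0.0532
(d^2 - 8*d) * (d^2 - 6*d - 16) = d^4 - 14*d^3 + 32*d^2 + 128*d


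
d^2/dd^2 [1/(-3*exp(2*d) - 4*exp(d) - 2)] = 4*((3*exp(d) + 1)*(3*exp(2*d) + 4*exp(d) + 2) - 2*(3*exp(d) + 2)^2*exp(d))*exp(d)/(3*exp(2*d) + 4*exp(d) + 2)^3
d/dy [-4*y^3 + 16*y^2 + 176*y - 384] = -12*y^2 + 32*y + 176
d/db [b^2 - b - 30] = 2*b - 1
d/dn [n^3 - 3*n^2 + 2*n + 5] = 3*n^2 - 6*n + 2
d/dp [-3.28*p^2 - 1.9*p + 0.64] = -6.56*p - 1.9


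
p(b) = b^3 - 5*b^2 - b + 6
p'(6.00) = 47.00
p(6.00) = 36.00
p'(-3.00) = 56.00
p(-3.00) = -63.00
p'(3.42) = -0.11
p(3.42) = -15.90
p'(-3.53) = 71.68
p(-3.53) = -96.76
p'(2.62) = -6.61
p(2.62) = -12.96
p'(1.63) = -9.33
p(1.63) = -4.58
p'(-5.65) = 151.27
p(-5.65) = -328.32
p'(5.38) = 32.03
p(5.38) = 11.62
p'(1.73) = -9.32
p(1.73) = -5.52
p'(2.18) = -8.54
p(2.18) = -9.58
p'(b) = 3*b^2 - 10*b - 1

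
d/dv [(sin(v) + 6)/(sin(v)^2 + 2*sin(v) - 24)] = -cos(v)/(sin(v) - 4)^2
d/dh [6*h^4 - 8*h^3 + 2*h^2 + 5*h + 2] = 24*h^3 - 24*h^2 + 4*h + 5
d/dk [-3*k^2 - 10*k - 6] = -6*k - 10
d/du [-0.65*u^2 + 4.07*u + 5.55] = 4.07 - 1.3*u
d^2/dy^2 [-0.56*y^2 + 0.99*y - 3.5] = -1.12000000000000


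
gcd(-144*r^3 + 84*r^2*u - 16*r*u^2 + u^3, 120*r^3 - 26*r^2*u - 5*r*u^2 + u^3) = 24*r^2 - 10*r*u + u^2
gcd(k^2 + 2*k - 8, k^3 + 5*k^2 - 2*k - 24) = k^2 + 2*k - 8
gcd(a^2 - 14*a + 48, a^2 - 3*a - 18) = a - 6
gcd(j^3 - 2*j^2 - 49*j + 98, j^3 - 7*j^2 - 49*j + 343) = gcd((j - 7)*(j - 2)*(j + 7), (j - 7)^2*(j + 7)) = j^2 - 49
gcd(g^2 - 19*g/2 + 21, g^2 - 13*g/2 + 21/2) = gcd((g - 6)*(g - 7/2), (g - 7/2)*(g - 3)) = g - 7/2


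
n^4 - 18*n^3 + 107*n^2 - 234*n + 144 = (n - 8)*(n - 6)*(n - 3)*(n - 1)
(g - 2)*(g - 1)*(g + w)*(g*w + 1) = g^4*w + g^3*w^2 - 3*g^3*w + g^3 - 3*g^2*w^2 + 3*g^2*w - 3*g^2 + 2*g*w^2 - 3*g*w + 2*g + 2*w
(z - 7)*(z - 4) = z^2 - 11*z + 28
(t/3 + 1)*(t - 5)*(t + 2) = t^3/3 - 19*t/3 - 10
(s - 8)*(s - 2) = s^2 - 10*s + 16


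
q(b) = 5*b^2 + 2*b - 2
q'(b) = 10*b + 2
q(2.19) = 26.36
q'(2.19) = 23.90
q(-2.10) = 15.85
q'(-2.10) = -19.00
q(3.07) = 51.26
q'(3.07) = 32.70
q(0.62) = 1.16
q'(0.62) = 8.20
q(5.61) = 166.58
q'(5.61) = 58.10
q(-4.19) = 77.40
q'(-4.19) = -39.90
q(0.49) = 0.18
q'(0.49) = 6.90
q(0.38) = -0.52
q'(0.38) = 5.80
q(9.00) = 421.00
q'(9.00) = 92.00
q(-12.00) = 694.00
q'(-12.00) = -118.00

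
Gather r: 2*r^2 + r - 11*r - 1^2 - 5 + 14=2*r^2 - 10*r + 8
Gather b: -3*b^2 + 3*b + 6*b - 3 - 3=-3*b^2 + 9*b - 6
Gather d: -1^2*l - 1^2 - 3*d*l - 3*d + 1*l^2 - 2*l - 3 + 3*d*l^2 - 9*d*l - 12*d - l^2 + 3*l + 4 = d*(3*l^2 - 12*l - 15)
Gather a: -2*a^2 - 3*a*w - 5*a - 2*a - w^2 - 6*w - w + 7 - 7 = -2*a^2 + a*(-3*w - 7) - w^2 - 7*w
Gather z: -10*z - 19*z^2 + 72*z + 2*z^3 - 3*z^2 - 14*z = 2*z^3 - 22*z^2 + 48*z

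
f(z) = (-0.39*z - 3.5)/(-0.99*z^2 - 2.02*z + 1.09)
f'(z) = (-0.39*z - 3.5)*(1.98*z + 2.02)/(-0.99*z^2 - 2.02*z + 1.09)^2 - 0.39/(-0.99*z^2 - 2.02*z + 1.09) = (0.3861*z^2 + 0.7878*z - (0.39*z + 3.5)*(1.98*z + 2.02) - 0.4251)/(0.99*z^2 + 2.02*z - 1.09)^2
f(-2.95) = 1.50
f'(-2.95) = 3.91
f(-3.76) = 0.38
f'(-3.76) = 0.46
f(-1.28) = -1.46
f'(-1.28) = 0.18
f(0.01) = -3.28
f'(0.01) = -6.61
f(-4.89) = 0.13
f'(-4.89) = 0.11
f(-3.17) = 0.92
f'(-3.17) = 1.76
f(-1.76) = -1.78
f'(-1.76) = 1.41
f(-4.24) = 0.23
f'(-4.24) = 0.23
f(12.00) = 0.05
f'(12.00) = -0.01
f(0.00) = -3.21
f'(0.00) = -6.31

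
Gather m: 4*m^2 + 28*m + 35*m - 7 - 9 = 4*m^2 + 63*m - 16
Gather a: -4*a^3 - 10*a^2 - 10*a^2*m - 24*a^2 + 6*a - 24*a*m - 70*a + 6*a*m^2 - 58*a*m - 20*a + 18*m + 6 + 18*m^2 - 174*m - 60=-4*a^3 + a^2*(-10*m - 34) + a*(6*m^2 - 82*m - 84) + 18*m^2 - 156*m - 54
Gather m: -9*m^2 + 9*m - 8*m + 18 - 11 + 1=-9*m^2 + m + 8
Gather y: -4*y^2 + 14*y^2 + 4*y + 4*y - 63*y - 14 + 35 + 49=10*y^2 - 55*y + 70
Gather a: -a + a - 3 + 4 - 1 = 0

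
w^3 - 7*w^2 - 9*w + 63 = (w - 7)*(w - 3)*(w + 3)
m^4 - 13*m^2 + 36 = (m - 3)*(m - 2)*(m + 2)*(m + 3)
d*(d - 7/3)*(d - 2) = d^3 - 13*d^2/3 + 14*d/3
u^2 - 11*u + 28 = (u - 7)*(u - 4)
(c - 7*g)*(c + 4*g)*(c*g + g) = c^3*g - 3*c^2*g^2 + c^2*g - 28*c*g^3 - 3*c*g^2 - 28*g^3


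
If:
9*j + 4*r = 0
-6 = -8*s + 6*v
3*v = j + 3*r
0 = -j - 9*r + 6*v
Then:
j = 0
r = 0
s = 3/4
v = 0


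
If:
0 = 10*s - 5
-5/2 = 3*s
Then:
No Solution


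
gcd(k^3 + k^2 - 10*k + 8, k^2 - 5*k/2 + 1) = k - 2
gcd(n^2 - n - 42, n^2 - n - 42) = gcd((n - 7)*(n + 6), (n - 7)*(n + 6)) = n^2 - n - 42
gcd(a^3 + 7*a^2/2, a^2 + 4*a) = a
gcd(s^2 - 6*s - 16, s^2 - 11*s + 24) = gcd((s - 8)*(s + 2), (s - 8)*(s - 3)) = s - 8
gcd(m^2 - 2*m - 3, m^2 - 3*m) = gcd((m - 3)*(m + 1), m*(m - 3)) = m - 3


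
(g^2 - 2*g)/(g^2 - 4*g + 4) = g/(g - 2)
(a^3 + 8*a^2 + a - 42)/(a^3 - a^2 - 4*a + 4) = (a^2 + 10*a + 21)/(a^2 + a - 2)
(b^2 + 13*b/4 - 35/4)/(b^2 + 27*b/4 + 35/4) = (4*b - 7)/(4*b + 7)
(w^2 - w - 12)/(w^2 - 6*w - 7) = (-w^2 + w + 12)/(-w^2 + 6*w + 7)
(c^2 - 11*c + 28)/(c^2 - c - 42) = (c - 4)/(c + 6)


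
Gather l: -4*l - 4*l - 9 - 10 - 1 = -8*l - 20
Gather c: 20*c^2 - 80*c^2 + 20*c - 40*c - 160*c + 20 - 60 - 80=-60*c^2 - 180*c - 120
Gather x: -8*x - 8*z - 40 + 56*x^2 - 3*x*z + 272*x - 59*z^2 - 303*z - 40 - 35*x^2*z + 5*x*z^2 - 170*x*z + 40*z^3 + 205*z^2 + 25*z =x^2*(56 - 35*z) + x*(5*z^2 - 173*z + 264) + 40*z^3 + 146*z^2 - 286*z - 80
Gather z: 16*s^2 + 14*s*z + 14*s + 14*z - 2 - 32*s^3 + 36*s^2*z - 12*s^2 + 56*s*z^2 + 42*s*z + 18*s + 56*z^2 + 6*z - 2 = -32*s^3 + 4*s^2 + 32*s + z^2*(56*s + 56) + z*(36*s^2 + 56*s + 20) - 4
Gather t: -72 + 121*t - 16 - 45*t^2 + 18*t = -45*t^2 + 139*t - 88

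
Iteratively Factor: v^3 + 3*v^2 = (v)*(v^2 + 3*v) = v*(v + 3)*(v)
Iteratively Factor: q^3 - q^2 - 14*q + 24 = (q + 4)*(q^2 - 5*q + 6) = (q - 2)*(q + 4)*(q - 3)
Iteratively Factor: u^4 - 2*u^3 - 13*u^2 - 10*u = (u + 2)*(u^3 - 4*u^2 - 5*u) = u*(u + 2)*(u^2 - 4*u - 5) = u*(u + 1)*(u + 2)*(u - 5)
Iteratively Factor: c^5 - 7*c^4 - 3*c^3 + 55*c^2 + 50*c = (c - 5)*(c^4 - 2*c^3 - 13*c^2 - 10*c) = (c - 5)*(c + 1)*(c^3 - 3*c^2 - 10*c) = c*(c - 5)*(c + 1)*(c^2 - 3*c - 10) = c*(c - 5)^2*(c + 1)*(c + 2)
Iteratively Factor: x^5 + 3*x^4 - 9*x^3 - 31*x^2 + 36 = (x - 3)*(x^4 + 6*x^3 + 9*x^2 - 4*x - 12) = (x - 3)*(x + 2)*(x^3 + 4*x^2 + x - 6) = (x - 3)*(x - 1)*(x + 2)*(x^2 + 5*x + 6) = (x - 3)*(x - 1)*(x + 2)*(x + 3)*(x + 2)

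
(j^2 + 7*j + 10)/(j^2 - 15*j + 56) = (j^2 + 7*j + 10)/(j^2 - 15*j + 56)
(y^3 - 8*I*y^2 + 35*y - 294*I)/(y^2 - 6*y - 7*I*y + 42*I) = (y^2 - I*y + 42)/(y - 6)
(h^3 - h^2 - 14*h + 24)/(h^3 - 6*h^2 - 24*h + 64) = (h - 3)/(h - 8)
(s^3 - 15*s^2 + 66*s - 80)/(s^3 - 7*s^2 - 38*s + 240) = (s - 2)/(s + 6)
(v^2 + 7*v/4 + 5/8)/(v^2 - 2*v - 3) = (8*v^2 + 14*v + 5)/(8*(v^2 - 2*v - 3))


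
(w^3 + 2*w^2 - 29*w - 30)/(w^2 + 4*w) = (w^3 + 2*w^2 - 29*w - 30)/(w*(w + 4))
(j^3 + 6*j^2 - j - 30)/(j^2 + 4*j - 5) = (j^2 + j - 6)/(j - 1)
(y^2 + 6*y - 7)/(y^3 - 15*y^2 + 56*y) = (y^2 + 6*y - 7)/(y*(y^2 - 15*y + 56))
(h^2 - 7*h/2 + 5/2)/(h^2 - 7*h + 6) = (h - 5/2)/(h - 6)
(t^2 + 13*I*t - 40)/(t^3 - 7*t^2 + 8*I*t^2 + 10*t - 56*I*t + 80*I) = (t + 5*I)/(t^2 - 7*t + 10)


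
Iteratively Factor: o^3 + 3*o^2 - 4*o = (o - 1)*(o^2 + 4*o) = o*(o - 1)*(o + 4)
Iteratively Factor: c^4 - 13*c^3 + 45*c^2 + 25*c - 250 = (c + 2)*(c^3 - 15*c^2 + 75*c - 125) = (c - 5)*(c + 2)*(c^2 - 10*c + 25) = (c - 5)^2*(c + 2)*(c - 5)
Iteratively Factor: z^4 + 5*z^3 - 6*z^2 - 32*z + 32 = (z - 2)*(z^3 + 7*z^2 + 8*z - 16) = (z - 2)*(z - 1)*(z^2 + 8*z + 16) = (z - 2)*(z - 1)*(z + 4)*(z + 4)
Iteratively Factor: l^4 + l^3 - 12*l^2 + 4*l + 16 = (l + 4)*(l^3 - 3*l^2 + 4) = (l - 2)*(l + 4)*(l^2 - l - 2) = (l - 2)^2*(l + 4)*(l + 1)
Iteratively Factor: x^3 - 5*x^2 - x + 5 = (x - 5)*(x^2 - 1) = (x - 5)*(x - 1)*(x + 1)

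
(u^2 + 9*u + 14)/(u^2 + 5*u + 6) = (u + 7)/(u + 3)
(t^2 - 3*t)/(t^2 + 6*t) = (t - 3)/(t + 6)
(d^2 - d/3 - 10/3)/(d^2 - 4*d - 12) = (-3*d^2 + d + 10)/(3*(-d^2 + 4*d + 12))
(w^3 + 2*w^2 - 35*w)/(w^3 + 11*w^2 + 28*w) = (w - 5)/(w + 4)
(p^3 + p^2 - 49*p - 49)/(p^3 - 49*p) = (p + 1)/p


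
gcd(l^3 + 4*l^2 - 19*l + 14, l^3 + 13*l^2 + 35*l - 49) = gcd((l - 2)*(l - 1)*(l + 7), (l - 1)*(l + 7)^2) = l^2 + 6*l - 7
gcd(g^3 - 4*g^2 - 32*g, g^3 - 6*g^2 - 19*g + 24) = g - 8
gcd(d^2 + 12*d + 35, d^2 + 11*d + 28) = d + 7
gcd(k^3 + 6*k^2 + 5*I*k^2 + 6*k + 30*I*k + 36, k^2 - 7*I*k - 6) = k - I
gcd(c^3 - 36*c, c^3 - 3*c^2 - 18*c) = c^2 - 6*c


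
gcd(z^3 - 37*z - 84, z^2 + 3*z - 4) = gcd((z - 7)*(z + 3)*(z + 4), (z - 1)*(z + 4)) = z + 4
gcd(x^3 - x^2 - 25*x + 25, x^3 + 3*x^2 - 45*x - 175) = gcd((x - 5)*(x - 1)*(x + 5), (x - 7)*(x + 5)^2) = x + 5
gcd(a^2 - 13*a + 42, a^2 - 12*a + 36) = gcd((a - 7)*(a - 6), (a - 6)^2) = a - 6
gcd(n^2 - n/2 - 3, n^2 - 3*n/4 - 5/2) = n - 2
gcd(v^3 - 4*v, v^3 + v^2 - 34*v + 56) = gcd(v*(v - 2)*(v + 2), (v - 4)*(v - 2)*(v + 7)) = v - 2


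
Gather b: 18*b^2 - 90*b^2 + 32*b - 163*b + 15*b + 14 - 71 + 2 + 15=-72*b^2 - 116*b - 40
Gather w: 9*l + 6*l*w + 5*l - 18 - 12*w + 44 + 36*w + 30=14*l + w*(6*l + 24) + 56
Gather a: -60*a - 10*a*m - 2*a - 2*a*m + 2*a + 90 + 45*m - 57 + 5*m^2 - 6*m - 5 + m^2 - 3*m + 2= a*(-12*m - 60) + 6*m^2 + 36*m + 30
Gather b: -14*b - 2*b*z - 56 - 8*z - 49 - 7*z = b*(-2*z - 14) - 15*z - 105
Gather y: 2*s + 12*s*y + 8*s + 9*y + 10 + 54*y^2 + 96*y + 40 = 10*s + 54*y^2 + y*(12*s + 105) + 50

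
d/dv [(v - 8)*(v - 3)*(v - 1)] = 3*v^2 - 24*v + 35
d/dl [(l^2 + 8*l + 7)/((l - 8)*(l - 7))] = (-23*l^2 + 98*l + 553)/(l^4 - 30*l^3 + 337*l^2 - 1680*l + 3136)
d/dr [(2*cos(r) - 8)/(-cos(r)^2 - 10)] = 2*(sin(r)^2 + 8*cos(r) + 9)*sin(r)/(cos(r)^2 + 10)^2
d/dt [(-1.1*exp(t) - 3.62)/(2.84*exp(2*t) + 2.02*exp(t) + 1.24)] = (3.124*exp(2*t) + 20.5616*exp(t) + 5.9484)*exp(t)/(8.0656*exp(4*t) + 11.4736*exp(3*t) + 11.1236*exp(2*t) + 5.0096*exp(t) + 1.5376)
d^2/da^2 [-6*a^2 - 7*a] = -12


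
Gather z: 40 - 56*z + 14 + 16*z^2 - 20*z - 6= 16*z^2 - 76*z + 48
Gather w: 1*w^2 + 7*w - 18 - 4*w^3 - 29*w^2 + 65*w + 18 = -4*w^3 - 28*w^2 + 72*w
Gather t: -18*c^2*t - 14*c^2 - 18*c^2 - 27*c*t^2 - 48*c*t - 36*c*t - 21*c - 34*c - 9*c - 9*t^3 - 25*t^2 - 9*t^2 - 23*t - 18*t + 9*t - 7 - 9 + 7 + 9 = -32*c^2 - 64*c - 9*t^3 + t^2*(-27*c - 34) + t*(-18*c^2 - 84*c - 32)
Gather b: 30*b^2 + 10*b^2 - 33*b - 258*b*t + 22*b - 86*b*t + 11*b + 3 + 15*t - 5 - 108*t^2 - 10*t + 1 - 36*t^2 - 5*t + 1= 40*b^2 - 344*b*t - 144*t^2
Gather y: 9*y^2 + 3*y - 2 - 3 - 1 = 9*y^2 + 3*y - 6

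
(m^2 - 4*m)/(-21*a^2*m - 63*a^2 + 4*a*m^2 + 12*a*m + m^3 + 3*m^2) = m*(m - 4)/(-21*a^2*m - 63*a^2 + 4*a*m^2 + 12*a*m + m^3 + 3*m^2)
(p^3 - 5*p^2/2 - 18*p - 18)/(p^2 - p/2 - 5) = (2*p^2 - 9*p - 18)/(2*p - 5)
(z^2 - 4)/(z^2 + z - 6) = (z + 2)/(z + 3)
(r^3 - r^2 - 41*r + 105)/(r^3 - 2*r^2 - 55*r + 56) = (r^2 - 8*r + 15)/(r^2 - 9*r + 8)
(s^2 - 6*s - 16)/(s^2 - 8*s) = (s + 2)/s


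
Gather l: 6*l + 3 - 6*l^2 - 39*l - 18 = -6*l^2 - 33*l - 15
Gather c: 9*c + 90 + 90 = 9*c + 180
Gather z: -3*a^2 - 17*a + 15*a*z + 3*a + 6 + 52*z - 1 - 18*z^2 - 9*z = -3*a^2 - 14*a - 18*z^2 + z*(15*a + 43) + 5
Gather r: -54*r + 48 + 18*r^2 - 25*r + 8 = 18*r^2 - 79*r + 56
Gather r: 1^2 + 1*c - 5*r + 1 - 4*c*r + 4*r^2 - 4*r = c + 4*r^2 + r*(-4*c - 9) + 2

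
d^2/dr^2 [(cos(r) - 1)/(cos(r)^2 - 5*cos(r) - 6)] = (9*sin(r)^4*cos(r) + sin(r)^4 + 71*sin(r)^2 + 145*cos(r)/4 + 57*cos(3*r)/4 - cos(5*r)/2 + 50)/(sin(r)^2 + 5*cos(r) + 5)^3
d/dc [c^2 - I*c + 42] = 2*c - I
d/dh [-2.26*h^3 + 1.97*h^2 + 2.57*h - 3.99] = -6.78*h^2 + 3.94*h + 2.57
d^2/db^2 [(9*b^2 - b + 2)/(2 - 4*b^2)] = (4*b^3 - 78*b^2 + 6*b - 13)/(8*b^6 - 12*b^4 + 6*b^2 - 1)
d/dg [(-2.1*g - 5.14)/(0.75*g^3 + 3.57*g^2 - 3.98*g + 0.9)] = (3.15*g^3 + 19.062*g^2 + 36.6996*g - 22.3472)/(0.5625*g^6 + 5.355*g^5 + 6.7749*g^4 - 27.0672*g^3 + 22.2664*g^2 - 7.164*g + 0.81)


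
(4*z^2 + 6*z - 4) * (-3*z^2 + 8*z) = -12*z^4 + 14*z^3 + 60*z^2 - 32*z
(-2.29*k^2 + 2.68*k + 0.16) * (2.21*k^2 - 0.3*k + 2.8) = -5.0609*k^4 + 6.6098*k^3 - 6.8624*k^2 + 7.456*k + 0.448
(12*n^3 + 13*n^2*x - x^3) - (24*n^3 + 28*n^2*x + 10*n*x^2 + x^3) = -12*n^3 - 15*n^2*x - 10*n*x^2 - 2*x^3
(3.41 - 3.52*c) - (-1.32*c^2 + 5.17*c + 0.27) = 1.32*c^2 - 8.69*c + 3.14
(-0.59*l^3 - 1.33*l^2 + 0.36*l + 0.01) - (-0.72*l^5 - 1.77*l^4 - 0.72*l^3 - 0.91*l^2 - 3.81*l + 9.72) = 0.72*l^5 + 1.77*l^4 + 0.13*l^3 - 0.42*l^2 + 4.17*l - 9.71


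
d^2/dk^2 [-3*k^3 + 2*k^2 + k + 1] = 4 - 18*k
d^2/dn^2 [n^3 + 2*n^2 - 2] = 6*n + 4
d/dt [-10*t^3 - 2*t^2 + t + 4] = -30*t^2 - 4*t + 1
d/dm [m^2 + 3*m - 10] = 2*m + 3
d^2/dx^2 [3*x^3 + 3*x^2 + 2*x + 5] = 18*x + 6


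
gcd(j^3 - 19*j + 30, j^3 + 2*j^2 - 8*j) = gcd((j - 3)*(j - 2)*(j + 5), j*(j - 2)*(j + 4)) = j - 2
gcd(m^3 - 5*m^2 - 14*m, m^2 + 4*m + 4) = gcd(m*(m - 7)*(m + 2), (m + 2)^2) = m + 2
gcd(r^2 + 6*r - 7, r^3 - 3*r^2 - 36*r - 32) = 1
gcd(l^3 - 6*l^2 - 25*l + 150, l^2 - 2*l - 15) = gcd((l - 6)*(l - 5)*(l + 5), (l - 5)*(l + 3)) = l - 5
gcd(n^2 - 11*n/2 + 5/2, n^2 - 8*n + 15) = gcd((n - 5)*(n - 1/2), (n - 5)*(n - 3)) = n - 5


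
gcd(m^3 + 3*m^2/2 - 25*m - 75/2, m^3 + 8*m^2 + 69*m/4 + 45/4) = m^2 + 13*m/2 + 15/2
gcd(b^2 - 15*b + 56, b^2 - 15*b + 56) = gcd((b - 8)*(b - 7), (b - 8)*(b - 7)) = b^2 - 15*b + 56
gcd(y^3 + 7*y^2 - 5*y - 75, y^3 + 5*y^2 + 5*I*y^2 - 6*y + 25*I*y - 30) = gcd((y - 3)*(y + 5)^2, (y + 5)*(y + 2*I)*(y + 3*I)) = y + 5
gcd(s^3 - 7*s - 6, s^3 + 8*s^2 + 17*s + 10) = s^2 + 3*s + 2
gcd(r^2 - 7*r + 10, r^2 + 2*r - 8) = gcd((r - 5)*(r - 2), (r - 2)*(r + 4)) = r - 2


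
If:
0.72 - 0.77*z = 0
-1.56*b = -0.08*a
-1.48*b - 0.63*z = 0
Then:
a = -7.76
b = -0.40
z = 0.94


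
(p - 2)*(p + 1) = p^2 - p - 2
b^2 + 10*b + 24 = (b + 4)*(b + 6)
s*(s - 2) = s^2 - 2*s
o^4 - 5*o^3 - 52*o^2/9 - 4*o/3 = o*(o - 6)*(o + 1/3)*(o + 2/3)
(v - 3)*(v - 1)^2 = v^3 - 5*v^2 + 7*v - 3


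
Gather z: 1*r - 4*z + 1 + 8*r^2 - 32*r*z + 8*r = 8*r^2 + 9*r + z*(-32*r - 4) + 1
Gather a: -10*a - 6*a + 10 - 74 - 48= -16*a - 112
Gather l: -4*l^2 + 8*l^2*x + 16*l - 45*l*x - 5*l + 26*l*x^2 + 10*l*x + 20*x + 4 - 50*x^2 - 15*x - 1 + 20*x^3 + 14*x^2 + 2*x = l^2*(8*x - 4) + l*(26*x^2 - 35*x + 11) + 20*x^3 - 36*x^2 + 7*x + 3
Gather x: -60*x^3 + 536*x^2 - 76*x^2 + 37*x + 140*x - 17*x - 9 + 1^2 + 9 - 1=-60*x^3 + 460*x^2 + 160*x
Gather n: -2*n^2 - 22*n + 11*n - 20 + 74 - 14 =-2*n^2 - 11*n + 40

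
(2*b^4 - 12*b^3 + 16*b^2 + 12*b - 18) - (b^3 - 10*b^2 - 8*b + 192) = 2*b^4 - 13*b^3 + 26*b^2 + 20*b - 210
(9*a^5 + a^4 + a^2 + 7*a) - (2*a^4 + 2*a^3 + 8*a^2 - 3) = 9*a^5 - a^4 - 2*a^3 - 7*a^2 + 7*a + 3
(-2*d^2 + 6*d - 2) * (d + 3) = -2*d^3 + 16*d - 6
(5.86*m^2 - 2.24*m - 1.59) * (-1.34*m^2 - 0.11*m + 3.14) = -7.8524*m^4 + 2.357*m^3 + 20.7774*m^2 - 6.8587*m - 4.9926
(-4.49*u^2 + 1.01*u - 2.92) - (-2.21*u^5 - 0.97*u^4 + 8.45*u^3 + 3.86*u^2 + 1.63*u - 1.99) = 2.21*u^5 + 0.97*u^4 - 8.45*u^3 - 8.35*u^2 - 0.62*u - 0.93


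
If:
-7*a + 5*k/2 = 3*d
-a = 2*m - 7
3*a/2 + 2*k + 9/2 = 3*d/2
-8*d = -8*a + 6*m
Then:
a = -171/667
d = -1986/667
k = -2862/667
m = 2420/667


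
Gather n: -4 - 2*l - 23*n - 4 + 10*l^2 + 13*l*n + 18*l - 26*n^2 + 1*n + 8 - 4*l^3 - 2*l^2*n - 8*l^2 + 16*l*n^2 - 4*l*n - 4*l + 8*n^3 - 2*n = -4*l^3 + 2*l^2 + 12*l + 8*n^3 + n^2*(16*l - 26) + n*(-2*l^2 + 9*l - 24)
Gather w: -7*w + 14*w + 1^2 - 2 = 7*w - 1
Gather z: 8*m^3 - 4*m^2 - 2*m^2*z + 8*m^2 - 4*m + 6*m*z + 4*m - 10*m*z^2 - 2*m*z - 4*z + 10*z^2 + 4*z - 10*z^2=8*m^3 + 4*m^2 - 10*m*z^2 + z*(-2*m^2 + 4*m)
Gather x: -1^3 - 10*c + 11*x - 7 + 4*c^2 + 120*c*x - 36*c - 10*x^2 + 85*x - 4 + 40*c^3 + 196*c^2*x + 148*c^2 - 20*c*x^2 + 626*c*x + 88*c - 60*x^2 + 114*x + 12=40*c^3 + 152*c^2 + 42*c + x^2*(-20*c - 70) + x*(196*c^2 + 746*c + 210)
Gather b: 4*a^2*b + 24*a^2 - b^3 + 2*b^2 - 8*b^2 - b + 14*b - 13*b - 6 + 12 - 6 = 4*a^2*b + 24*a^2 - b^3 - 6*b^2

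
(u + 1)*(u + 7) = u^2 + 8*u + 7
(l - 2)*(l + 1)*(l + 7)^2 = l^4 + 13*l^3 + 33*l^2 - 77*l - 98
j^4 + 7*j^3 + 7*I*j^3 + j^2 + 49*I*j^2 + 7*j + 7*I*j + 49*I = (j + 7)*(j - I)*(j + I)*(j + 7*I)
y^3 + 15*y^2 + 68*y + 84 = (y + 2)*(y + 6)*(y + 7)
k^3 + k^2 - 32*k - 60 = (k - 6)*(k + 2)*(k + 5)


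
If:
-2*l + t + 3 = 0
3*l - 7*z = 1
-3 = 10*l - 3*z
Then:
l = -24/61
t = -231/61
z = -19/61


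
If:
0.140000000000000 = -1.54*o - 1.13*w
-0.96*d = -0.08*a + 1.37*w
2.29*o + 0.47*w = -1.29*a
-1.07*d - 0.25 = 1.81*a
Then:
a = -1.89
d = 2.96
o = 1.51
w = -2.18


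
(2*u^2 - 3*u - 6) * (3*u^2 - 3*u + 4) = 6*u^4 - 15*u^3 - u^2 + 6*u - 24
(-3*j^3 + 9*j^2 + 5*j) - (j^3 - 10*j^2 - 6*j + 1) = -4*j^3 + 19*j^2 + 11*j - 1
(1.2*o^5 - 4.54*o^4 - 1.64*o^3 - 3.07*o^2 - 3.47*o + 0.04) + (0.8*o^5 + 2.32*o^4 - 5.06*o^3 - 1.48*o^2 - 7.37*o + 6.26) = 2.0*o^5 - 2.22*o^4 - 6.7*o^3 - 4.55*o^2 - 10.84*o + 6.3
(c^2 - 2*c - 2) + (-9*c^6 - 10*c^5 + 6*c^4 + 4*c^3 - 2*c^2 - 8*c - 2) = -9*c^6 - 10*c^5 + 6*c^4 + 4*c^3 - c^2 - 10*c - 4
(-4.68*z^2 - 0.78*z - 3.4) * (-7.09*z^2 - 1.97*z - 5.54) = 33.1812*z^4 + 14.7498*z^3 + 51.5698*z^2 + 11.0192*z + 18.836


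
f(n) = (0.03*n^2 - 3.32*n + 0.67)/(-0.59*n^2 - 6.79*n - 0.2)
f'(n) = (0.06*n - 3.32)/(-0.59*n^2 - 6.79*n - 0.2) + (1.18*n + 6.79)*(0.03*n^2 - 3.32*n + 0.67)/(-0.59*n^2 - 6.79*n - 0.2)^2 = (-2.1625*n^2 + 0.778600000000001*n + 5.2133)/(0.3481*n^4 + 8.0122*n^3 + 46.3401*n^2 + 2.716*n + 0.04)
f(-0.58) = 0.74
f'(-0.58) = 0.32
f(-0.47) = 0.78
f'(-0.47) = 0.53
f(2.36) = 0.36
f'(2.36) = -0.01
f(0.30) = 0.14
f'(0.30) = 1.00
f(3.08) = 0.35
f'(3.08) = -0.02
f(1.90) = 0.36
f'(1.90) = -0.00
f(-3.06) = 0.74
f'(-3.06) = -0.08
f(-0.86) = 0.68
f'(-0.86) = 0.11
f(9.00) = 0.25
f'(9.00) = -0.01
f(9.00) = 0.25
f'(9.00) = -0.01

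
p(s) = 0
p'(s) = 0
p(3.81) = 0.00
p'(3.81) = 0.00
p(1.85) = 0.00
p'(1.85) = 0.00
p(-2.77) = 0.00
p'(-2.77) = 0.00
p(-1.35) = 0.00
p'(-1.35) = 0.00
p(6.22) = 0.00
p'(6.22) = 0.00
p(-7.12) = 0.00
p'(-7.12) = 0.00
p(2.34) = 0.00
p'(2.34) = 0.00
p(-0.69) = 0.00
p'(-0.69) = 0.00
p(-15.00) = 0.00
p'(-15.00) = 0.00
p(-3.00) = 0.00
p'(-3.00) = 0.00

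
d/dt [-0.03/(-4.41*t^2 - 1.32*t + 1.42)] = (-0.2646*t - 0.0396)/(4.41*t^2 + 1.32*t - 1.42)^2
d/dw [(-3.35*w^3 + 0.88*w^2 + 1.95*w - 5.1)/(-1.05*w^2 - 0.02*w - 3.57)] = (3.5175*w^4 + 0.134*w^3 + 37.9084*w^2 - 16.9932*w - 7.0635)/(1.1025*w^4 + 0.042*w^3 + 7.4974*w^2 + 0.1428*w + 12.7449)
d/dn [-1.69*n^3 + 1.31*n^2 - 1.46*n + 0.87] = -5.07*n^2 + 2.62*n - 1.46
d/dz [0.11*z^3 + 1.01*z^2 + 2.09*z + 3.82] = 0.33*z^2 + 2.02*z + 2.09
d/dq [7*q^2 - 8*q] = 14*q - 8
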